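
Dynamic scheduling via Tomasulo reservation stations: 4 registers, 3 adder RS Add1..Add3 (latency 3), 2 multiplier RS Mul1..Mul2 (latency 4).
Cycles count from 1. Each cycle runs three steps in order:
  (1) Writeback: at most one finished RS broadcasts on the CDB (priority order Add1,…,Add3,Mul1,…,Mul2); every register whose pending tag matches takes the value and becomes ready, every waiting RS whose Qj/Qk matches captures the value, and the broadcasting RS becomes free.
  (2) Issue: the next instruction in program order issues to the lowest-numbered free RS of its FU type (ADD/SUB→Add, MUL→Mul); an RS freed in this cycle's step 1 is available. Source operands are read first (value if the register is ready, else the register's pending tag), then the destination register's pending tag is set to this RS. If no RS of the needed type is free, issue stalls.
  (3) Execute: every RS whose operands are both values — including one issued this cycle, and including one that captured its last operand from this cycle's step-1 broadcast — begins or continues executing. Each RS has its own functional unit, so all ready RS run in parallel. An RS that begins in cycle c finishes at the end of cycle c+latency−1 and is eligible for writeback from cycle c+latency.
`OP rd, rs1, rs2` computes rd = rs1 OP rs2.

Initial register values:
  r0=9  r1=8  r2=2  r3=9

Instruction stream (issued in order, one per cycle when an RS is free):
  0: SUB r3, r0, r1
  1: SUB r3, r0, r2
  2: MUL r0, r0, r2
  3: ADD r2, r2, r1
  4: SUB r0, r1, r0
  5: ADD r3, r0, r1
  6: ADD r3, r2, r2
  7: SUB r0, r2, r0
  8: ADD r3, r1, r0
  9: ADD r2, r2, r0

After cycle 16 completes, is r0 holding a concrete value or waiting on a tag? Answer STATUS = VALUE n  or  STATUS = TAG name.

  c1: issue SUB r3<-Add1  regs: r0:9,r1:8,r2:2,r3:Add1
  c2: issue SUB r3<-Add2  regs: r0:9,r1:8,r2:2,r3:Add2
  c3: issue MUL r0<-Mul1  regs: r0:Mul1,r1:8,r2:2,r3:Add2
  c4: CDB Add1=1; issue ADD r2<-Add1  regs: r0:Mul1,r1:8,r2:Add1,r3:Add2
  c5: CDB Add2=7; issue SUB r0<-Add2  regs: r0:Add2,r1:8,r2:Add1,r3:7
  c6: issue ADD r3<-Add3  regs: r0:Add2,r1:8,r2:Add1,r3:Add3
  c7: CDB Add1=10; issue ADD r3<-Add1  regs: r0:Add2,r1:8,r2:10,r3:Add1
  c8: CDB Mul1=18; stall  regs: r0:Add2,r1:8,r2:10,r3:Add1
  c9: stall  regs: r0:Add2,r1:8,r2:10,r3:Add1
  c10: CDB Add1=20; issue SUB r0<-Add1  regs: r0:Add1,r1:8,r2:10,r3:20
  c11: CDB Add2=-10; issue ADD r3<-Add2  regs: r0:Add1,r1:8,r2:10,r3:Add2
  c12: stall  regs: r0:Add1,r1:8,r2:10,r3:Add2
  c13: stall  regs: r0:Add1,r1:8,r2:10,r3:Add2
  c14: CDB Add1=20; issue ADD r2<-Add1  regs: r0:20,r1:8,r2:Add1,r3:Add2
  c15: CDB Add3=-2  regs: r0:20,r1:8,r2:Add1,r3:Add2
  c16: -  regs: r0:20,r1:8,r2:Add1,r3:Add2

STATUS = VALUE 20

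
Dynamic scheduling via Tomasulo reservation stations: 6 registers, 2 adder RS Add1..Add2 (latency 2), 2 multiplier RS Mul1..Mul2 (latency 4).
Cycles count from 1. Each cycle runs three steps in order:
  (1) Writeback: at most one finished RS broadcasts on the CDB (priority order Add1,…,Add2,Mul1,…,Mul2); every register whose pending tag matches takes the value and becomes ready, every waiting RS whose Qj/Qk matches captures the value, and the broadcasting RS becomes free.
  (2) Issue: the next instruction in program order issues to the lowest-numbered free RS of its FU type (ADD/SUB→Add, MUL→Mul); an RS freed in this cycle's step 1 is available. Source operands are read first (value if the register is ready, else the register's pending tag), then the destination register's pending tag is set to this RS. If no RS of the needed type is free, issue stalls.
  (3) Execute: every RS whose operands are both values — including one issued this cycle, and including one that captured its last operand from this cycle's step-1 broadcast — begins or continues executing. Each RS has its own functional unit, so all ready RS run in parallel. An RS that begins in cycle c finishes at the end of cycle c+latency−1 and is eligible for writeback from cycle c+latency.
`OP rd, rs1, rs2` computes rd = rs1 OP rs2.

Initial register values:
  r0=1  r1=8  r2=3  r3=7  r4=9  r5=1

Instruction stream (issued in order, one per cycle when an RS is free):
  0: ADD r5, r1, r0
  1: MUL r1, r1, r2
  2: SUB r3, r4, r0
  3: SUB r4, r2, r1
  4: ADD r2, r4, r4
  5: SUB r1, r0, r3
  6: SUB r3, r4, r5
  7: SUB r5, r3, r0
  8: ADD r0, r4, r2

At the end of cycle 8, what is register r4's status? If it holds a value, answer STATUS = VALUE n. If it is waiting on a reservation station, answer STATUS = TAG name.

  c1: issue ADD r5<-Add1  regs: r0:1,r1:8,r2:3,r3:7,r4:9,r5:Add1
  c2: issue MUL r1<-Mul1  regs: r0:1,r1:Mul1,r2:3,r3:7,r4:9,r5:Add1
  c3: CDB Add1=9; issue SUB r3<-Add1  regs: r0:1,r1:Mul1,r2:3,r3:Add1,r4:9,r5:9
  c4: issue SUB r4<-Add2  regs: r0:1,r1:Mul1,r2:3,r3:Add1,r4:Add2,r5:9
  c5: CDB Add1=8; issue ADD r2<-Add1  regs: r0:1,r1:Mul1,r2:Add1,r3:8,r4:Add2,r5:9
  c6: CDB Mul1=24; stall  regs: r0:1,r1:24,r2:Add1,r3:8,r4:Add2,r5:9
  c7: stall  regs: r0:1,r1:24,r2:Add1,r3:8,r4:Add2,r5:9
  c8: CDB Add2=-21; issue SUB r1<-Add2  regs: r0:1,r1:Add2,r2:Add1,r3:8,r4:-21,r5:9

STATUS = VALUE -21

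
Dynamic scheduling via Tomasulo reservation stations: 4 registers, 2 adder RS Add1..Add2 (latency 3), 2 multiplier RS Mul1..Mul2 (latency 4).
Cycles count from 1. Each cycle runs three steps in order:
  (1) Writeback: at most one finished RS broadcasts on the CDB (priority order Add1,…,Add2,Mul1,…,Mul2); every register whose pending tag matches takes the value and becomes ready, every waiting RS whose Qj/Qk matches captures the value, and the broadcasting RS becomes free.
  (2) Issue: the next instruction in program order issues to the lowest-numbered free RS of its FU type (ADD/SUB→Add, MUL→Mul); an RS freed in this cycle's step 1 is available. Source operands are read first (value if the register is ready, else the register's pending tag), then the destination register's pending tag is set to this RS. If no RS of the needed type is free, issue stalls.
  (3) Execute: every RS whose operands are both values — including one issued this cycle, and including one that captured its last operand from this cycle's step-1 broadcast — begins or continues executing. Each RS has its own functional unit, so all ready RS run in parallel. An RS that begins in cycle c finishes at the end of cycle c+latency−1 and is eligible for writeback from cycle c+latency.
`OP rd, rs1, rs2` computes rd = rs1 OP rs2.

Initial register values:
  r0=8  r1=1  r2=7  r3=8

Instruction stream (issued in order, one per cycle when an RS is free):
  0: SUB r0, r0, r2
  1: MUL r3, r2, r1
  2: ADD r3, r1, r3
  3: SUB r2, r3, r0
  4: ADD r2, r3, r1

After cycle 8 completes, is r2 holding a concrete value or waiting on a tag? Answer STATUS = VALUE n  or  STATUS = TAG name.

cycle 1: issue SUB r0<-Add1 // r0:Add1,r1:1,r2:7,r3:8
cycle 2: issue MUL r3<-Mul1 // r0:Add1,r1:1,r2:7,r3:Mul1
cycle 3: issue ADD r3<-Add2 // r0:Add1,r1:1,r2:7,r3:Add2
cycle 4: CDB Add1=1; issue SUB r2<-Add1 // r0:1,r1:1,r2:Add1,r3:Add2
cycle 5: stall // r0:1,r1:1,r2:Add1,r3:Add2
cycle 6: CDB Mul1=7; stall // r0:1,r1:1,r2:Add1,r3:Add2
cycle 7: stall // r0:1,r1:1,r2:Add1,r3:Add2
cycle 8: stall // r0:1,r1:1,r2:Add1,r3:Add2

STATUS = TAG Add1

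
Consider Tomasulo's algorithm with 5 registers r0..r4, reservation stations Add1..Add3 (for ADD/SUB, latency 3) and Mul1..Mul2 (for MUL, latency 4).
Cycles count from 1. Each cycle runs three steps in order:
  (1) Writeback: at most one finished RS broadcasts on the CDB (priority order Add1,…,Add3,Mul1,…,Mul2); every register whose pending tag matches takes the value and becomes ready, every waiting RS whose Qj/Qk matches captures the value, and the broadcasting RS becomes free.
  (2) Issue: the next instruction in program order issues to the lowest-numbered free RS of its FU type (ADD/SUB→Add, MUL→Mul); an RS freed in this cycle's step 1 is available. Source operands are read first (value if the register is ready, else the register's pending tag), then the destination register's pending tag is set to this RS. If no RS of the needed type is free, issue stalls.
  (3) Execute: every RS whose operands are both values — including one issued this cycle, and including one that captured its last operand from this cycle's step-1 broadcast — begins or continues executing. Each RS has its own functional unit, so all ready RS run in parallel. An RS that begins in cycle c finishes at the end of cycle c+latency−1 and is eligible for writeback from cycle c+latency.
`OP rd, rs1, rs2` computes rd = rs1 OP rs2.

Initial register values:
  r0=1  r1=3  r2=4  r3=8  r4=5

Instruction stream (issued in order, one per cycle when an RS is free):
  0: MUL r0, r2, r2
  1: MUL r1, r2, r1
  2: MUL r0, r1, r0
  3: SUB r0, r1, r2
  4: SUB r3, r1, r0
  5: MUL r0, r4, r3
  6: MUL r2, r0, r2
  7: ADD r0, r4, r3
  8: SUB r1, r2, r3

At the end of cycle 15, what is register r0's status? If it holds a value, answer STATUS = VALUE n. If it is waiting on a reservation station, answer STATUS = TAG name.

c1: issue MUL r0<-Mul1 | r0:Mul1,r1:3,r2:4,r3:8,r4:5
c2: issue MUL r1<-Mul2 | r0:Mul1,r1:Mul2,r2:4,r3:8,r4:5
c3: stall | r0:Mul1,r1:Mul2,r2:4,r3:8,r4:5
c4: stall | r0:Mul1,r1:Mul2,r2:4,r3:8,r4:5
c5: CDB Mul1=16; issue MUL r0<-Mul1 | r0:Mul1,r1:Mul2,r2:4,r3:8,r4:5
c6: CDB Mul2=12; issue SUB r0<-Add1 | r0:Add1,r1:12,r2:4,r3:8,r4:5
c7: issue SUB r3<-Add2 | r0:Add1,r1:12,r2:4,r3:Add2,r4:5
c8: issue MUL r0<-Mul2 | r0:Mul2,r1:12,r2:4,r3:Add2,r4:5
c9: CDB Add1=8; stall | r0:Mul2,r1:12,r2:4,r3:Add2,r4:5
c10: CDB Mul1=192; issue MUL r2<-Mul1 | r0:Mul2,r1:12,r2:Mul1,r3:Add2,r4:5
c11: issue ADD r0<-Add1 | r0:Add1,r1:12,r2:Mul1,r3:Add2,r4:5
c12: CDB Add2=4; issue SUB r1<-Add2 | r0:Add1,r1:Add2,r2:Mul1,r3:4,r4:5
c13: - | r0:Add1,r1:Add2,r2:Mul1,r3:4,r4:5
c14: - | r0:Add1,r1:Add2,r2:Mul1,r3:4,r4:5
c15: CDB Add1=9 | r0:9,r1:Add2,r2:Mul1,r3:4,r4:5

STATUS = VALUE 9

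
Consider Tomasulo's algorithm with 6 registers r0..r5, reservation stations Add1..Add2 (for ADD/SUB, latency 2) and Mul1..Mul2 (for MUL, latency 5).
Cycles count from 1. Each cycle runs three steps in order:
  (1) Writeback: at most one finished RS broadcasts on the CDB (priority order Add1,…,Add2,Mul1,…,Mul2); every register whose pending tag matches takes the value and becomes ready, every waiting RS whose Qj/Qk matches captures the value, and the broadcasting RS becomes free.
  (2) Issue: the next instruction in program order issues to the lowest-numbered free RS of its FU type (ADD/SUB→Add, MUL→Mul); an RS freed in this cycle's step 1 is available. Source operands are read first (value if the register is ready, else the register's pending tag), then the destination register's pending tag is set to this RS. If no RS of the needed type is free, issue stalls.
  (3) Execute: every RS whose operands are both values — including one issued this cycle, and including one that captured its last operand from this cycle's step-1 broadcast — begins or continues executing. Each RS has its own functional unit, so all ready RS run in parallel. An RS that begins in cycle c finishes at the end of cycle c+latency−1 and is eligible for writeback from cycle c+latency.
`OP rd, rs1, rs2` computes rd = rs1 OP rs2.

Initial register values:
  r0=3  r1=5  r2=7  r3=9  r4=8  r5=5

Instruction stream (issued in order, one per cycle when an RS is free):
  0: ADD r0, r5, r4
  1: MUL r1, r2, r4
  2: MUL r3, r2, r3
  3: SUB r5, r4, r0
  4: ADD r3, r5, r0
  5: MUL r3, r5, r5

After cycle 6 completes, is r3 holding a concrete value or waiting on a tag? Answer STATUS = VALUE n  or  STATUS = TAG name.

  c1: issue ADD r0<-Add1  regs: r0:Add1,r1:5,r2:7,r3:9,r4:8,r5:5
  c2: issue MUL r1<-Mul1  regs: r0:Add1,r1:Mul1,r2:7,r3:9,r4:8,r5:5
  c3: CDB Add1=13; issue MUL r3<-Mul2  regs: r0:13,r1:Mul1,r2:7,r3:Mul2,r4:8,r5:5
  c4: issue SUB r5<-Add1  regs: r0:13,r1:Mul1,r2:7,r3:Mul2,r4:8,r5:Add1
  c5: issue ADD r3<-Add2  regs: r0:13,r1:Mul1,r2:7,r3:Add2,r4:8,r5:Add1
  c6: CDB Add1=-5; stall  regs: r0:13,r1:Mul1,r2:7,r3:Add2,r4:8,r5:-5

STATUS = TAG Add2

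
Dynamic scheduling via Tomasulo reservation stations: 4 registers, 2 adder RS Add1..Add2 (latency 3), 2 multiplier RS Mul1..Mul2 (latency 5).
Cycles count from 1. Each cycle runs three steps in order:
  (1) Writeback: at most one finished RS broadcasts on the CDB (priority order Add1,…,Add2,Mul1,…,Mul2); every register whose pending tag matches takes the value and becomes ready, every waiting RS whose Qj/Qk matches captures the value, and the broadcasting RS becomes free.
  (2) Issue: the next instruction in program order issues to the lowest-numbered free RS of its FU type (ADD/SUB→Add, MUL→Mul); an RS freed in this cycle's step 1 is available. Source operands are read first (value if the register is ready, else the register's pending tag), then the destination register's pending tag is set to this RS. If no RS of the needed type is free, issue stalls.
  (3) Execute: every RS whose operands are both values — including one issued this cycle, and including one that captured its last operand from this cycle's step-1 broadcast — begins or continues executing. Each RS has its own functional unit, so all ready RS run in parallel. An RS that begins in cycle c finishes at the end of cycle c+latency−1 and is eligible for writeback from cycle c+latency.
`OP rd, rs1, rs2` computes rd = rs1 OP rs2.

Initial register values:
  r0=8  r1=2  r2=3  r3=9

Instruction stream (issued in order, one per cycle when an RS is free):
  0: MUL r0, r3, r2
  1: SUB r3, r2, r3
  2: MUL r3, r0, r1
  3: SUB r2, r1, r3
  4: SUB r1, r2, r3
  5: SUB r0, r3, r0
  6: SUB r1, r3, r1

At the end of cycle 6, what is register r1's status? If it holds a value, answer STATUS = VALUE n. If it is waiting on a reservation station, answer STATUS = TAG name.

  c1: issue MUL r0<-Mul1  regs: r0:Mul1,r1:2,r2:3,r3:9
  c2: issue SUB r3<-Add1  regs: r0:Mul1,r1:2,r2:3,r3:Add1
  c3: issue MUL r3<-Mul2  regs: r0:Mul1,r1:2,r2:3,r3:Mul2
  c4: issue SUB r2<-Add2  regs: r0:Mul1,r1:2,r2:Add2,r3:Mul2
  c5: CDB Add1=-6; issue SUB r1<-Add1  regs: r0:Mul1,r1:Add1,r2:Add2,r3:Mul2
  c6: CDB Mul1=27; stall  regs: r0:27,r1:Add1,r2:Add2,r3:Mul2

STATUS = TAG Add1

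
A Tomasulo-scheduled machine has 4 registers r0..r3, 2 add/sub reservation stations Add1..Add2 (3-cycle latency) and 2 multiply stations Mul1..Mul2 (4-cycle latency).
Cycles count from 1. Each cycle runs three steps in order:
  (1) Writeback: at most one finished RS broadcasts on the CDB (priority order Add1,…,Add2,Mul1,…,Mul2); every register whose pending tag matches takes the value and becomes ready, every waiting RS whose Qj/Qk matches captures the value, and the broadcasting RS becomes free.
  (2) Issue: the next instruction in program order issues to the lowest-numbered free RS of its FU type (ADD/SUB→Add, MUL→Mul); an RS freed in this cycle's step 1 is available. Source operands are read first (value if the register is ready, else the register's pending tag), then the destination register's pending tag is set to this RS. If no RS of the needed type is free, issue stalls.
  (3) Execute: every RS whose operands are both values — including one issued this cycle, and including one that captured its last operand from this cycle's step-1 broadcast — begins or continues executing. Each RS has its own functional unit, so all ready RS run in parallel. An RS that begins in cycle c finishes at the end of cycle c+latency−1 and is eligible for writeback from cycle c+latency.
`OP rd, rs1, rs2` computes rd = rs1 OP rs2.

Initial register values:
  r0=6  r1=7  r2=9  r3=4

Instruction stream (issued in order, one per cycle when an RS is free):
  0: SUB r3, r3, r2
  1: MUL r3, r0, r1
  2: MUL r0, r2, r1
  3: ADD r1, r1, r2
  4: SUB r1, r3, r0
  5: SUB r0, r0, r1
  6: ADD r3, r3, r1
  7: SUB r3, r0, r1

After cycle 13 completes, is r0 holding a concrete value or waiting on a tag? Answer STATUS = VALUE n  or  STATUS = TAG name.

c1: issue SUB r3<-Add1 | r0:6,r1:7,r2:9,r3:Add1
c2: issue MUL r3<-Mul1 | r0:6,r1:7,r2:9,r3:Mul1
c3: issue MUL r0<-Mul2 | r0:Mul2,r1:7,r2:9,r3:Mul1
c4: CDB Add1=-5; issue ADD r1<-Add1 | r0:Mul2,r1:Add1,r2:9,r3:Mul1
c5: issue SUB r1<-Add2 | r0:Mul2,r1:Add2,r2:9,r3:Mul1
c6: CDB Mul1=42; stall | r0:Mul2,r1:Add2,r2:9,r3:42
c7: CDB Add1=16; issue SUB r0<-Add1 | r0:Add1,r1:Add2,r2:9,r3:42
c8: CDB Mul2=63; stall | r0:Add1,r1:Add2,r2:9,r3:42
c9: stall | r0:Add1,r1:Add2,r2:9,r3:42
c10: stall | r0:Add1,r1:Add2,r2:9,r3:42
c11: CDB Add2=-21; issue ADD r3<-Add2 | r0:Add1,r1:-21,r2:9,r3:Add2
c12: stall | r0:Add1,r1:-21,r2:9,r3:Add2
c13: stall | r0:Add1,r1:-21,r2:9,r3:Add2

STATUS = TAG Add1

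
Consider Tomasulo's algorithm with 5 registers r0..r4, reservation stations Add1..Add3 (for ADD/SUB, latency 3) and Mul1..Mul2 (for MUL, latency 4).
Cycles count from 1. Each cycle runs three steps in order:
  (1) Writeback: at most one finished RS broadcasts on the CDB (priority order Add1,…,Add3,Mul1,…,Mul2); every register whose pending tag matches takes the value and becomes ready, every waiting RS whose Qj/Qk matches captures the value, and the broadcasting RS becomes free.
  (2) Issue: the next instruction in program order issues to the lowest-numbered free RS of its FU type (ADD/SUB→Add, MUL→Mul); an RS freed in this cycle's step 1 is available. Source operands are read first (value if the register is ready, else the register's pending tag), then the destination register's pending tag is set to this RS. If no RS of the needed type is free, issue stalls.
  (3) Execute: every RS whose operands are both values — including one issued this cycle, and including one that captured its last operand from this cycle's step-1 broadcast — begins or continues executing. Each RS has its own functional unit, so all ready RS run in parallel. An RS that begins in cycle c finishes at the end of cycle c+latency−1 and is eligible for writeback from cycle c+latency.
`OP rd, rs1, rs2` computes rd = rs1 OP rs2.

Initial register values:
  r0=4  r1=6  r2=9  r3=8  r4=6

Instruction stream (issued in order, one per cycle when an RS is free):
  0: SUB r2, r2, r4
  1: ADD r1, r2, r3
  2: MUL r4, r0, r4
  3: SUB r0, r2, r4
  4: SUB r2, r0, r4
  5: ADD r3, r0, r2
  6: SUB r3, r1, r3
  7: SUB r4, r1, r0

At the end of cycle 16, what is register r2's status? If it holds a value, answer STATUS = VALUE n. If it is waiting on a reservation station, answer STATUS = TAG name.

c1: issue SUB r2<-Add1 | r0:4,r1:6,r2:Add1,r3:8,r4:6
c2: issue ADD r1<-Add2 | r0:4,r1:Add2,r2:Add1,r3:8,r4:6
c3: issue MUL r4<-Mul1 | r0:4,r1:Add2,r2:Add1,r3:8,r4:Mul1
c4: CDB Add1=3; issue SUB r0<-Add1 | r0:Add1,r1:Add2,r2:3,r3:8,r4:Mul1
c5: issue SUB r2<-Add3 | r0:Add1,r1:Add2,r2:Add3,r3:8,r4:Mul1
c6: stall | r0:Add1,r1:Add2,r2:Add3,r3:8,r4:Mul1
c7: CDB Add2=11; issue ADD r3<-Add2 | r0:Add1,r1:11,r2:Add3,r3:Add2,r4:Mul1
c8: CDB Mul1=24; stall | r0:Add1,r1:11,r2:Add3,r3:Add2,r4:24
c9: stall | r0:Add1,r1:11,r2:Add3,r3:Add2,r4:24
c10: stall | r0:Add1,r1:11,r2:Add3,r3:Add2,r4:24
c11: CDB Add1=-21; issue SUB r3<-Add1 | r0:-21,r1:11,r2:Add3,r3:Add1,r4:24
c12: stall | r0:-21,r1:11,r2:Add3,r3:Add1,r4:24
c13: stall | r0:-21,r1:11,r2:Add3,r3:Add1,r4:24
c14: CDB Add3=-45; issue SUB r4<-Add3 | r0:-21,r1:11,r2:-45,r3:Add1,r4:Add3
c15: - | r0:-21,r1:11,r2:-45,r3:Add1,r4:Add3
c16: - | r0:-21,r1:11,r2:-45,r3:Add1,r4:Add3

STATUS = VALUE -45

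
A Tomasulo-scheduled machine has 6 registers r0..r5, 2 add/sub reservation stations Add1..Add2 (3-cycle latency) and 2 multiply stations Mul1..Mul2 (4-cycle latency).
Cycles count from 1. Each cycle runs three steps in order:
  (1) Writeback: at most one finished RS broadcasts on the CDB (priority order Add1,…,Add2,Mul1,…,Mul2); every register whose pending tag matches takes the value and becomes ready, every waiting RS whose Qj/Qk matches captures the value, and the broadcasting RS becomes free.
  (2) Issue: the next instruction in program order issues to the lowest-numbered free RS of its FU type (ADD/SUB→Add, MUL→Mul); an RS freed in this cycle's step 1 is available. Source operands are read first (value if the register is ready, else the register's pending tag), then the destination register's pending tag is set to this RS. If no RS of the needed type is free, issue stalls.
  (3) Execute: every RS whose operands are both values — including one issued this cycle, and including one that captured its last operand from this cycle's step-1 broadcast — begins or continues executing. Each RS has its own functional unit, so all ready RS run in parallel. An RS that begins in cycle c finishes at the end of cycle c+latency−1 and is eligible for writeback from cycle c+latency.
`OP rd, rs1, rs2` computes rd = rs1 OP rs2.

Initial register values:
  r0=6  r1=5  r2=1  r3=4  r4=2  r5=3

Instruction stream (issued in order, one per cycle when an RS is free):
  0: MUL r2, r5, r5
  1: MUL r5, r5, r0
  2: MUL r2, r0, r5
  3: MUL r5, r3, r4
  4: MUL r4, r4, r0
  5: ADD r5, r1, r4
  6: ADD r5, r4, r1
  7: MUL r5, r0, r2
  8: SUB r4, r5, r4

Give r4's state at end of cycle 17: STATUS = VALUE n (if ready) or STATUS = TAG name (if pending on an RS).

STATUS = TAG Add1

c1: issue MUL r2<-Mul1 | r0:6,r1:5,r2:Mul1,r3:4,r4:2,r5:3
c2: issue MUL r5<-Mul2 | r0:6,r1:5,r2:Mul1,r3:4,r4:2,r5:Mul2
c3: stall | r0:6,r1:5,r2:Mul1,r3:4,r4:2,r5:Mul2
c4: stall | r0:6,r1:5,r2:Mul1,r3:4,r4:2,r5:Mul2
c5: CDB Mul1=9; issue MUL r2<-Mul1 | r0:6,r1:5,r2:Mul1,r3:4,r4:2,r5:Mul2
c6: CDB Mul2=18; issue MUL r5<-Mul2 | r0:6,r1:5,r2:Mul1,r3:4,r4:2,r5:Mul2
c7: stall | r0:6,r1:5,r2:Mul1,r3:4,r4:2,r5:Mul2
c8: stall | r0:6,r1:5,r2:Mul1,r3:4,r4:2,r5:Mul2
c9: stall | r0:6,r1:5,r2:Mul1,r3:4,r4:2,r5:Mul2
c10: CDB Mul1=108; issue MUL r4<-Mul1 | r0:6,r1:5,r2:108,r3:4,r4:Mul1,r5:Mul2
c11: CDB Mul2=8; issue ADD r5<-Add1 | r0:6,r1:5,r2:108,r3:4,r4:Mul1,r5:Add1
c12: issue ADD r5<-Add2 | r0:6,r1:5,r2:108,r3:4,r4:Mul1,r5:Add2
c13: issue MUL r5<-Mul2 | r0:6,r1:5,r2:108,r3:4,r4:Mul1,r5:Mul2
c14: CDB Mul1=12; stall | r0:6,r1:5,r2:108,r3:4,r4:12,r5:Mul2
c15: stall | r0:6,r1:5,r2:108,r3:4,r4:12,r5:Mul2
c16: stall | r0:6,r1:5,r2:108,r3:4,r4:12,r5:Mul2
c17: CDB Add1=17; issue SUB r4<-Add1 | r0:6,r1:5,r2:108,r3:4,r4:Add1,r5:Mul2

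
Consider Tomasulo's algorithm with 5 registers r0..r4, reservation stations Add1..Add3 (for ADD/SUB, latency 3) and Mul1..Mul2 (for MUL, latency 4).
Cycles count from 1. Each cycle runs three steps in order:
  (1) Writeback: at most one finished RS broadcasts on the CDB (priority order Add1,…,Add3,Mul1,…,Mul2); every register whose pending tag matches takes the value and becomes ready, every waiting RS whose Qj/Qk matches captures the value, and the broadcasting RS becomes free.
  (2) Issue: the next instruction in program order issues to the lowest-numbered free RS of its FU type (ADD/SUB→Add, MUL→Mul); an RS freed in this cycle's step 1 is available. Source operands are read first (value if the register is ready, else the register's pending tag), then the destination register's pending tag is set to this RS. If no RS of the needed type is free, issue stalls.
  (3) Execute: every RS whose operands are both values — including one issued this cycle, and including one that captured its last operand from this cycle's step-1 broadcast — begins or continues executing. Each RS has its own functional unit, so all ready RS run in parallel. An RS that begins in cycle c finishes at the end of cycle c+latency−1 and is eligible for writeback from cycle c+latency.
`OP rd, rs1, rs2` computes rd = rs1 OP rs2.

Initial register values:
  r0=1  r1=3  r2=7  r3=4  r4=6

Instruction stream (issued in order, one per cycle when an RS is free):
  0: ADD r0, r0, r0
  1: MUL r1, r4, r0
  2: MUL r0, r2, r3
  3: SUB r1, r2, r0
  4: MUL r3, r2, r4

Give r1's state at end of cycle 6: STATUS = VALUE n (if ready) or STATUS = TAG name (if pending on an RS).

STATUS = TAG Add1

  c1: issue ADD r0<-Add1  regs: r0:Add1,r1:3,r2:7,r3:4,r4:6
  c2: issue MUL r1<-Mul1  regs: r0:Add1,r1:Mul1,r2:7,r3:4,r4:6
  c3: issue MUL r0<-Mul2  regs: r0:Mul2,r1:Mul1,r2:7,r3:4,r4:6
  c4: CDB Add1=2; issue SUB r1<-Add1  regs: r0:Mul2,r1:Add1,r2:7,r3:4,r4:6
  c5: stall  regs: r0:Mul2,r1:Add1,r2:7,r3:4,r4:6
  c6: stall  regs: r0:Mul2,r1:Add1,r2:7,r3:4,r4:6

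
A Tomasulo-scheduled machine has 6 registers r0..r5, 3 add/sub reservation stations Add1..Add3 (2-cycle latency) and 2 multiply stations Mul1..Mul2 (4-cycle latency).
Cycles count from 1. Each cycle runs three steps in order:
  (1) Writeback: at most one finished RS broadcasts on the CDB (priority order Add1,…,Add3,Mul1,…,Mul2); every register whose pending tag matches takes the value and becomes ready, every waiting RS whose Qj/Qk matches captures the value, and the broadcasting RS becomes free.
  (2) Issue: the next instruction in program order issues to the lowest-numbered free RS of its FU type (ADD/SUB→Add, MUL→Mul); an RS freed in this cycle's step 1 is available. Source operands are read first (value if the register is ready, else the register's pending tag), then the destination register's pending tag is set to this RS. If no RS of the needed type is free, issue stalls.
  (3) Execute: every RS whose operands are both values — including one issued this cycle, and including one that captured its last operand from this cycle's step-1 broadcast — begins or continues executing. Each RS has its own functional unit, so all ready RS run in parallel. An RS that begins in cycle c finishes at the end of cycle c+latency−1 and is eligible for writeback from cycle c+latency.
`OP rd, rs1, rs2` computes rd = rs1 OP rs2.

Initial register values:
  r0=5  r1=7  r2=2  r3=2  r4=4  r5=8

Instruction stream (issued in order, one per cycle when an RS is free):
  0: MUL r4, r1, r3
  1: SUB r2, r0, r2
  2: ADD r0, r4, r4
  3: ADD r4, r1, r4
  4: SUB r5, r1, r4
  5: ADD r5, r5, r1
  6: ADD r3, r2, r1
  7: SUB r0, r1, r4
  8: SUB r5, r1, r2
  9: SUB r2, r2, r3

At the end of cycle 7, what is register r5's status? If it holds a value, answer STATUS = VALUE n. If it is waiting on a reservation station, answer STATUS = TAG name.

  c1: issue MUL r4<-Mul1  regs: r0:5,r1:7,r2:2,r3:2,r4:Mul1,r5:8
  c2: issue SUB r2<-Add1  regs: r0:5,r1:7,r2:Add1,r3:2,r4:Mul1,r5:8
  c3: issue ADD r0<-Add2  regs: r0:Add2,r1:7,r2:Add1,r3:2,r4:Mul1,r5:8
  c4: CDB Add1=3; issue ADD r4<-Add1  regs: r0:Add2,r1:7,r2:3,r3:2,r4:Add1,r5:8
  c5: CDB Mul1=14; issue SUB r5<-Add3  regs: r0:Add2,r1:7,r2:3,r3:2,r4:Add1,r5:Add3
  c6: stall  regs: r0:Add2,r1:7,r2:3,r3:2,r4:Add1,r5:Add3
  c7: CDB Add1=21; issue ADD r5<-Add1  regs: r0:Add2,r1:7,r2:3,r3:2,r4:21,r5:Add1

STATUS = TAG Add1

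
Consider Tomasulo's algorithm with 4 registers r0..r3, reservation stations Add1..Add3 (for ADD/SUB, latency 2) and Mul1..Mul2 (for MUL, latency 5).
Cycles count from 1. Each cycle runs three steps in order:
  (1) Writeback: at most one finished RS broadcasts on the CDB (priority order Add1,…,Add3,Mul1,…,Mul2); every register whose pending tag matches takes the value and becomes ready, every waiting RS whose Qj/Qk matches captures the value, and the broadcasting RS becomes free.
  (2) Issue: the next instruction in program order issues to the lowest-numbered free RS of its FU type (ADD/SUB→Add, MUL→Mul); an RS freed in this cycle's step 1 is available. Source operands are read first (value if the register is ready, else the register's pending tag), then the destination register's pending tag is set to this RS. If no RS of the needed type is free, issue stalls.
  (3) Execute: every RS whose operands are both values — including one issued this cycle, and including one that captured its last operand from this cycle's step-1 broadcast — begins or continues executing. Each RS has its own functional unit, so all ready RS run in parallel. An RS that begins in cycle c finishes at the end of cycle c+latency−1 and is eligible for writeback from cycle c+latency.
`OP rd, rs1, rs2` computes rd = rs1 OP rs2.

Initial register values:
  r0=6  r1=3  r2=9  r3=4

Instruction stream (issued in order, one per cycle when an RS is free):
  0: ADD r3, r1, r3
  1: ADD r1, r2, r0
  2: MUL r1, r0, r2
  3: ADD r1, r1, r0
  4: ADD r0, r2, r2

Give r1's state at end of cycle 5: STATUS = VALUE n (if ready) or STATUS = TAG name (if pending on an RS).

STATUS = TAG Add1

cycle 1: issue ADD r3<-Add1 // r0:6,r1:3,r2:9,r3:Add1
cycle 2: issue ADD r1<-Add2 // r0:6,r1:Add2,r2:9,r3:Add1
cycle 3: CDB Add1=7; issue MUL r1<-Mul1 // r0:6,r1:Mul1,r2:9,r3:7
cycle 4: CDB Add2=15; issue ADD r1<-Add1 // r0:6,r1:Add1,r2:9,r3:7
cycle 5: issue ADD r0<-Add2 // r0:Add2,r1:Add1,r2:9,r3:7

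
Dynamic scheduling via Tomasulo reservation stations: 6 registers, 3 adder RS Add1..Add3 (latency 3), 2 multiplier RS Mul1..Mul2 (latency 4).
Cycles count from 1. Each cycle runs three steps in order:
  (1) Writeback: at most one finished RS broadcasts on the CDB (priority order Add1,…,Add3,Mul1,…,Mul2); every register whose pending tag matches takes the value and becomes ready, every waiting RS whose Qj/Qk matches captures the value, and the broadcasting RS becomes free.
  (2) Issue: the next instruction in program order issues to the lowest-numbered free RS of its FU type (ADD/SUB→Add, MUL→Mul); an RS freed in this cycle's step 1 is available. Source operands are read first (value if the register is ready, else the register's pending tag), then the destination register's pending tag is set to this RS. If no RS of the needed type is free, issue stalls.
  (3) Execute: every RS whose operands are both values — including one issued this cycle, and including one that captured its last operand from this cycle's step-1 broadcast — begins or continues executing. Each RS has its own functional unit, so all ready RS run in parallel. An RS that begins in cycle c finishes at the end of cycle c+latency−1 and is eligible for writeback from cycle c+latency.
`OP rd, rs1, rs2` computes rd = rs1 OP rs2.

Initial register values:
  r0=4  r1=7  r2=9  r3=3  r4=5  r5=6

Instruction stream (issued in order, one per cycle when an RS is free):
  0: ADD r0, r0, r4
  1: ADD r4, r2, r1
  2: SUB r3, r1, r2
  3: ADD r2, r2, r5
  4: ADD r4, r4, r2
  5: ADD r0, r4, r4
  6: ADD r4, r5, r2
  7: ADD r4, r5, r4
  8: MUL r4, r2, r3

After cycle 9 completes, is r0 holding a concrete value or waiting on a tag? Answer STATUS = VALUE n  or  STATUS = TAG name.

STATUS = TAG Add3

cycle 1: issue ADD r0<-Add1 // r0:Add1,r1:7,r2:9,r3:3,r4:5,r5:6
cycle 2: issue ADD r4<-Add2 // r0:Add1,r1:7,r2:9,r3:3,r4:Add2,r5:6
cycle 3: issue SUB r3<-Add3 // r0:Add1,r1:7,r2:9,r3:Add3,r4:Add2,r5:6
cycle 4: CDB Add1=9; issue ADD r2<-Add1 // r0:9,r1:7,r2:Add1,r3:Add3,r4:Add2,r5:6
cycle 5: CDB Add2=16; issue ADD r4<-Add2 // r0:9,r1:7,r2:Add1,r3:Add3,r4:Add2,r5:6
cycle 6: CDB Add3=-2; issue ADD r0<-Add3 // r0:Add3,r1:7,r2:Add1,r3:-2,r4:Add2,r5:6
cycle 7: CDB Add1=15; issue ADD r4<-Add1 // r0:Add3,r1:7,r2:15,r3:-2,r4:Add1,r5:6
cycle 8: stall // r0:Add3,r1:7,r2:15,r3:-2,r4:Add1,r5:6
cycle 9: stall // r0:Add3,r1:7,r2:15,r3:-2,r4:Add1,r5:6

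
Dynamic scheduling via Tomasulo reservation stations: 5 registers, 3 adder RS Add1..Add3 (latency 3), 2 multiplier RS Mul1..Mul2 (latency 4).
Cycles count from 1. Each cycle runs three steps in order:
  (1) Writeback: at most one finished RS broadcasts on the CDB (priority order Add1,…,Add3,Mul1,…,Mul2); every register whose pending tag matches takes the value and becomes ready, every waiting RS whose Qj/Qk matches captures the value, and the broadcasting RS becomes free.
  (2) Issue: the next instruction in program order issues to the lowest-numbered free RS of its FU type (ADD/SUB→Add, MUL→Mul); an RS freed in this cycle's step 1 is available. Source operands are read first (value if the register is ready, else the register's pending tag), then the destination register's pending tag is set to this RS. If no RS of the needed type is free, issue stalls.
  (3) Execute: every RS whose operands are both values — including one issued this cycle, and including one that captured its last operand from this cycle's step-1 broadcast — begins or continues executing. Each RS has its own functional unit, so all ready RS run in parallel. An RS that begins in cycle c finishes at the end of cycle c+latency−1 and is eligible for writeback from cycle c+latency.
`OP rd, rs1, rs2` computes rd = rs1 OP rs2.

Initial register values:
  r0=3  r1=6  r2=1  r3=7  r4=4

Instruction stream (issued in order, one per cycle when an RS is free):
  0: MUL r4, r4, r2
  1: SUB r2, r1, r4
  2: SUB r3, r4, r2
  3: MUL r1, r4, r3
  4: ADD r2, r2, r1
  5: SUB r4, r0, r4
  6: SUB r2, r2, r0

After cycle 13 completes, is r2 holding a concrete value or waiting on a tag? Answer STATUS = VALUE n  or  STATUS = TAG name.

  c1: issue MUL r4<-Mul1  regs: r0:3,r1:6,r2:1,r3:7,r4:Mul1
  c2: issue SUB r2<-Add1  regs: r0:3,r1:6,r2:Add1,r3:7,r4:Mul1
  c3: issue SUB r3<-Add2  regs: r0:3,r1:6,r2:Add1,r3:Add2,r4:Mul1
  c4: issue MUL r1<-Mul2  regs: r0:3,r1:Mul2,r2:Add1,r3:Add2,r4:Mul1
  c5: CDB Mul1=4; issue ADD r2<-Add3  regs: r0:3,r1:Mul2,r2:Add3,r3:Add2,r4:4
  c6: stall  regs: r0:3,r1:Mul2,r2:Add3,r3:Add2,r4:4
  c7: stall  regs: r0:3,r1:Mul2,r2:Add3,r3:Add2,r4:4
  c8: CDB Add1=2; issue SUB r4<-Add1  regs: r0:3,r1:Mul2,r2:Add3,r3:Add2,r4:Add1
  c9: stall  regs: r0:3,r1:Mul2,r2:Add3,r3:Add2,r4:Add1
  c10: stall  regs: r0:3,r1:Mul2,r2:Add3,r3:Add2,r4:Add1
  c11: CDB Add1=-1; issue SUB r2<-Add1  regs: r0:3,r1:Mul2,r2:Add1,r3:Add2,r4:-1
  c12: CDB Add2=2  regs: r0:3,r1:Mul2,r2:Add1,r3:2,r4:-1
  c13: -  regs: r0:3,r1:Mul2,r2:Add1,r3:2,r4:-1

STATUS = TAG Add1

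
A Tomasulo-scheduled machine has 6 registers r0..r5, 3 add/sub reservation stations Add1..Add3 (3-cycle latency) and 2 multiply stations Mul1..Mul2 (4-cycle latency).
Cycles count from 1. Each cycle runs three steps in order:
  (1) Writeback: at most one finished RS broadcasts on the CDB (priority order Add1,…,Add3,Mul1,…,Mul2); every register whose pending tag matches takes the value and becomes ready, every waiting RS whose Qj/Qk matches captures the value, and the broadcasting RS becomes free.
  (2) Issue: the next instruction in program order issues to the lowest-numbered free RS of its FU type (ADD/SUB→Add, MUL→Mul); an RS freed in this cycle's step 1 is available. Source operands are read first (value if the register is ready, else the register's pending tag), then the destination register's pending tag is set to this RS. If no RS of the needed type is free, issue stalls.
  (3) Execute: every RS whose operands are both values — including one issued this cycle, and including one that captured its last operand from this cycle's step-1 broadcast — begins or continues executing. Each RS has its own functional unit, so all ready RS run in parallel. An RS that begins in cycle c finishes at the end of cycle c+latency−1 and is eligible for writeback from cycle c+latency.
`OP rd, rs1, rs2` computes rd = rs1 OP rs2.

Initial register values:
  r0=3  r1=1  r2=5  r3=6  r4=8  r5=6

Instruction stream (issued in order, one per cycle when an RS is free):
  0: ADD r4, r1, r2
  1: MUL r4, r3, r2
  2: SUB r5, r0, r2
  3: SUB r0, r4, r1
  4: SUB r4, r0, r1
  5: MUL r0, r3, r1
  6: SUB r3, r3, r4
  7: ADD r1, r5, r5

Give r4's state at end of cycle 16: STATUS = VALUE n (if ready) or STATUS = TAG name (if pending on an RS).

STATUS = VALUE 28

cycle 1: issue ADD r4<-Add1 // r0:3,r1:1,r2:5,r3:6,r4:Add1,r5:6
cycle 2: issue MUL r4<-Mul1 // r0:3,r1:1,r2:5,r3:6,r4:Mul1,r5:6
cycle 3: issue SUB r5<-Add2 // r0:3,r1:1,r2:5,r3:6,r4:Mul1,r5:Add2
cycle 4: CDB Add1=6; issue SUB r0<-Add1 // r0:Add1,r1:1,r2:5,r3:6,r4:Mul1,r5:Add2
cycle 5: issue SUB r4<-Add3 // r0:Add1,r1:1,r2:5,r3:6,r4:Add3,r5:Add2
cycle 6: CDB Add2=-2; issue MUL r0<-Mul2 // r0:Mul2,r1:1,r2:5,r3:6,r4:Add3,r5:-2
cycle 7: CDB Mul1=30; issue SUB r3<-Add2 // r0:Mul2,r1:1,r2:5,r3:Add2,r4:Add3,r5:-2
cycle 8: stall // r0:Mul2,r1:1,r2:5,r3:Add2,r4:Add3,r5:-2
cycle 9: stall // r0:Mul2,r1:1,r2:5,r3:Add2,r4:Add3,r5:-2
cycle 10: CDB Add1=29; issue ADD r1<-Add1 // r0:Mul2,r1:Add1,r2:5,r3:Add2,r4:Add3,r5:-2
cycle 11: CDB Mul2=6 // r0:6,r1:Add1,r2:5,r3:Add2,r4:Add3,r5:-2
cycle 12: - // r0:6,r1:Add1,r2:5,r3:Add2,r4:Add3,r5:-2
cycle 13: CDB Add1=-4 // r0:6,r1:-4,r2:5,r3:Add2,r4:Add3,r5:-2
cycle 14: CDB Add3=28 // r0:6,r1:-4,r2:5,r3:Add2,r4:28,r5:-2
cycle 15: - // r0:6,r1:-4,r2:5,r3:Add2,r4:28,r5:-2
cycle 16: - // r0:6,r1:-4,r2:5,r3:Add2,r4:28,r5:-2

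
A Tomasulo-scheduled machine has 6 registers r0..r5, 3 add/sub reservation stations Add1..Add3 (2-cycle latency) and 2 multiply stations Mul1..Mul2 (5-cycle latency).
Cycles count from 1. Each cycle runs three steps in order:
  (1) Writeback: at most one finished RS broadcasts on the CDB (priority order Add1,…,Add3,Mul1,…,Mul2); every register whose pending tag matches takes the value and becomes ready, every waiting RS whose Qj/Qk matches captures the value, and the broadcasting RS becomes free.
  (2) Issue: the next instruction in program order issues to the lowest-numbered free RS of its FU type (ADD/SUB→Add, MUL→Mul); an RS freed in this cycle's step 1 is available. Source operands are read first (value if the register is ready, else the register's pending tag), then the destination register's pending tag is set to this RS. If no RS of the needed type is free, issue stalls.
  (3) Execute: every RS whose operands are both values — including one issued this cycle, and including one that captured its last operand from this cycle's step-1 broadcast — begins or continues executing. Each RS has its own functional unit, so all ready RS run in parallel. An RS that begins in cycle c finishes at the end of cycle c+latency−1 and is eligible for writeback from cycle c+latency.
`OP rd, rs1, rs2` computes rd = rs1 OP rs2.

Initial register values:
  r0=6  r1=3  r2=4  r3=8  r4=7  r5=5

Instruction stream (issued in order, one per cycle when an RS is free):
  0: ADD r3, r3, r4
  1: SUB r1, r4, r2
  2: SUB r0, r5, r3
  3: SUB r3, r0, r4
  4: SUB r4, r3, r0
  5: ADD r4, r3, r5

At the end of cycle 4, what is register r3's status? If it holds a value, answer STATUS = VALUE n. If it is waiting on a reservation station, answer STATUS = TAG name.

cycle 1: issue ADD r3<-Add1 // r0:6,r1:3,r2:4,r3:Add1,r4:7,r5:5
cycle 2: issue SUB r1<-Add2 // r0:6,r1:Add2,r2:4,r3:Add1,r4:7,r5:5
cycle 3: CDB Add1=15; issue SUB r0<-Add1 // r0:Add1,r1:Add2,r2:4,r3:15,r4:7,r5:5
cycle 4: CDB Add2=3; issue SUB r3<-Add2 // r0:Add1,r1:3,r2:4,r3:Add2,r4:7,r5:5

STATUS = TAG Add2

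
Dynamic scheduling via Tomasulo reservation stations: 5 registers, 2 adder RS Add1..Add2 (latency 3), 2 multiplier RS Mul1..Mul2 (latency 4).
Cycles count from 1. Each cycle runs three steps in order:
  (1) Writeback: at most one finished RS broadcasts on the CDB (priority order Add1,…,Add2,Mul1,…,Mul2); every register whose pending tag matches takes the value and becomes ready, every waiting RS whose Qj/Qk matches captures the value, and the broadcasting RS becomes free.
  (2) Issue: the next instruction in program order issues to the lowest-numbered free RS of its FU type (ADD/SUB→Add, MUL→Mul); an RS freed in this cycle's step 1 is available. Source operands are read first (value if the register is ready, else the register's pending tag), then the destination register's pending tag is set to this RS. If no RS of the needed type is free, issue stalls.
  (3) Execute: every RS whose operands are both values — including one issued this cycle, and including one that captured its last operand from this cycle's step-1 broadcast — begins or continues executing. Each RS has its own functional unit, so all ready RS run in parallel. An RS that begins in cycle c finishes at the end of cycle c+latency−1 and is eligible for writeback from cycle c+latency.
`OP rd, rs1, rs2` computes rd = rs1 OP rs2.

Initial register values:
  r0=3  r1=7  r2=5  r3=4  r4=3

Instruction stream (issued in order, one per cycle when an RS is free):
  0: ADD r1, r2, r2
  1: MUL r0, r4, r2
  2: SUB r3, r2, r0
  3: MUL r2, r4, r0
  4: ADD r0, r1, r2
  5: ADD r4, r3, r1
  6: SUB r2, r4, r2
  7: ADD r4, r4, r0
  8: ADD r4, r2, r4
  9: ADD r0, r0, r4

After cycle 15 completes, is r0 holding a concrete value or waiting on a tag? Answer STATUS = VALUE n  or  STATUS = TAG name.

STATUS = VALUE 55

  c1: issue ADD r1<-Add1  regs: r0:3,r1:Add1,r2:5,r3:4,r4:3
  c2: issue MUL r0<-Mul1  regs: r0:Mul1,r1:Add1,r2:5,r3:4,r4:3
  c3: issue SUB r3<-Add2  regs: r0:Mul1,r1:Add1,r2:5,r3:Add2,r4:3
  c4: CDB Add1=10; issue MUL r2<-Mul2  regs: r0:Mul1,r1:10,r2:Mul2,r3:Add2,r4:3
  c5: issue ADD r0<-Add1  regs: r0:Add1,r1:10,r2:Mul2,r3:Add2,r4:3
  c6: CDB Mul1=15; stall  regs: r0:Add1,r1:10,r2:Mul2,r3:Add2,r4:3
  c7: stall  regs: r0:Add1,r1:10,r2:Mul2,r3:Add2,r4:3
  c8: stall  regs: r0:Add1,r1:10,r2:Mul2,r3:Add2,r4:3
  c9: CDB Add2=-10; issue ADD r4<-Add2  regs: r0:Add1,r1:10,r2:Mul2,r3:-10,r4:Add2
  c10: CDB Mul2=45; stall  regs: r0:Add1,r1:10,r2:45,r3:-10,r4:Add2
  c11: stall  regs: r0:Add1,r1:10,r2:45,r3:-10,r4:Add2
  c12: CDB Add2=0; issue SUB r2<-Add2  regs: r0:Add1,r1:10,r2:Add2,r3:-10,r4:0
  c13: CDB Add1=55; issue ADD r4<-Add1  regs: r0:55,r1:10,r2:Add2,r3:-10,r4:Add1
  c14: stall  regs: r0:55,r1:10,r2:Add2,r3:-10,r4:Add1
  c15: CDB Add2=-45; issue ADD r4<-Add2  regs: r0:55,r1:10,r2:-45,r3:-10,r4:Add2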